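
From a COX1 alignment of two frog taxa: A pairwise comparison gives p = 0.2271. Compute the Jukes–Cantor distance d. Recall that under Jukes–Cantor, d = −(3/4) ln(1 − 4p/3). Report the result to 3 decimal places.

0.271

d = −(3/4) ln(1 − 4p/3) = −0.75 ln(1 − 0.3028) = −0.75 ln(0.6972)
  = −0.75 × (-0.360683) = 0.270512 substitutions/site.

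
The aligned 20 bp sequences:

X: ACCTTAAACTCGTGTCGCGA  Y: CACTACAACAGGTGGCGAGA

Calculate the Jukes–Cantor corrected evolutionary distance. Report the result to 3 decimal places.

The sequences differ at 8 of 20 sites (1, 2, 5, 6, 10, 11, 15, 18), so p = 8/20 = 0.4.
d = −(3/4) ln(1 − 4p/3) = −0.75 ln(1 − 0.533333) = −0.75 ln(0.466667)
  = −0.75 × (-0.762139) = 0.571604 substitutions/site.

0.572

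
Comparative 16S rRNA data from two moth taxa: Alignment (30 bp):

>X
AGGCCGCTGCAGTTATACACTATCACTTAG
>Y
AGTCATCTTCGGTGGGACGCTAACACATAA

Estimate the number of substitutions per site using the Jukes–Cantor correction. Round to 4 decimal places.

The sequences differ at 12 of 30 sites, so p = 12/30 = 0.4.
d = −(3/4) ln(1 − 4p/3) = −0.75 ln(1 − 0.533333) = −0.75 ln(0.466667)
  = −0.75 × (-0.762139) = 0.571604 substitutions/site.

0.5716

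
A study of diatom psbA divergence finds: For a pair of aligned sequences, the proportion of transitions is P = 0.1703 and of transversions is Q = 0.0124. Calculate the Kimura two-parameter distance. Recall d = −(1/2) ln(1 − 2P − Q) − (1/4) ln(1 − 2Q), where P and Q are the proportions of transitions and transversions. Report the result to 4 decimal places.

Under the Kimura two-parameter model, d = −½ ln(1 − 2P − Q) − ¼ ln(1 − 2Q).
1 − 2P − Q = 0.647, giving −½ ln(0.647) = 0.217704.
1 − 2Q = 0.9752, giving −¼ ln(0.9752) = 0.006278.
d = 0.217704 + 0.006278 = 0.223982.

0.2240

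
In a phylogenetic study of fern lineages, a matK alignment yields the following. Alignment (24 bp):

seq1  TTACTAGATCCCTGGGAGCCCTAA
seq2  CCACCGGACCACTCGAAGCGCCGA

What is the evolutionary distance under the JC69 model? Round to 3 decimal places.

0.708

The sequences differ at 11 of 24 sites, so p = 11/24 ≈ 0.458333.
d = −(3/4) ln(1 − 4p/3) = −0.75 ln(1 − 0.611111) = −0.75 ln(0.388889)
  = −0.75 × (-0.944461) = 0.708346 substitutions/site.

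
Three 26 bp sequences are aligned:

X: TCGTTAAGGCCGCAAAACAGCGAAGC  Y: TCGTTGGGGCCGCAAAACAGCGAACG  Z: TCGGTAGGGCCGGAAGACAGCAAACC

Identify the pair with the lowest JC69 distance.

X and Y

X–Y: 4/26 differ, p = 0.154, d = 0.172.
X–Z: 6/26 differ, p = 0.231, d = 0.276.
Y–Z: 6/26 differ, p = 0.231, d = 0.276.
The smallest distance is between X and Y.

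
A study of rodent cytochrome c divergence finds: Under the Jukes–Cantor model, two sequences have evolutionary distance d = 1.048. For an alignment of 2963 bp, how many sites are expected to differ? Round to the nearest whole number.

Invert JC69: p = (3/4)(1 − e^(−4d/3)) = 0.75 × (1 − e^(-1.397333)) = 0.75 × (1 − 0.247256) = 0.564558.
Expected differing sites = pL ≈ 0.564558 × 2963 = 1672.785354 ≈ 1673.

1673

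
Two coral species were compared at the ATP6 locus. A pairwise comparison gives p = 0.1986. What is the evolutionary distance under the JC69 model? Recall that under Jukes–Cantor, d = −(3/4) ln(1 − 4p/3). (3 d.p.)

0.231

d = −(3/4) ln(1 − 4p/3) = −0.75 ln(1 − 0.2648) = −0.75 ln(0.7352)
  = −0.75 × (-0.307613) = 0.230710 substitutions/site.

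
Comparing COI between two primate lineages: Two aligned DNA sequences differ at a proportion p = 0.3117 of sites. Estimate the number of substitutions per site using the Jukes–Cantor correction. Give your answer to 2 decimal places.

d = −(3/4) ln(1 − 4p/3) = −0.75 ln(1 − 0.4156) = −0.75 ln(0.5844)
  = −0.75 × (-0.537170) = 0.402878 substitutions/site.

0.40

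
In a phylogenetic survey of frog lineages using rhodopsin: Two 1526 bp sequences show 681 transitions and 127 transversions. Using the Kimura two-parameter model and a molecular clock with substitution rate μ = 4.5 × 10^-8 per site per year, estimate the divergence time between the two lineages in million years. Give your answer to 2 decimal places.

21.17

P = 681/1526 ≈ 0.446265 and Q = 127/1526 ≈ 0.083224.
Under the Kimura two-parameter model, d = −½ ln(1 − 2P − Q) − ¼ ln(1 − 2Q).
1 − 2P − Q = 0.024246, giving −½ ln(0.024246) = 1.859752.
1 − 2Q = 0.833552, giving −¼ ln(0.833552) = 0.045515.
d = 1.859752 + 0.045515 = 1.905267.
Under a molecular clock d = 2μt, so t = d/(2μ) = 1.905267 / (2 × 4.5 × 10^-8) = 21.17 million years.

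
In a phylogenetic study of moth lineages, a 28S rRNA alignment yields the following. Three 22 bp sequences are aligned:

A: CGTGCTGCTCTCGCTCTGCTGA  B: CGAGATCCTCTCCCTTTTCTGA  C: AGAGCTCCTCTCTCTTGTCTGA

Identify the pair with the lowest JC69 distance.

A–B: 6/22 differ, p = 0.273, d = 0.339.
A–C: 7/22 differ, p = 0.318, d = 0.414.
B–C: 4/22 differ, p = 0.182, d = 0.208.
The smallest distance is between B and C.

B and C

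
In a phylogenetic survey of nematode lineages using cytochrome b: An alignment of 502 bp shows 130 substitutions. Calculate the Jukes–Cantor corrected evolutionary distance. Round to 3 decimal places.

p = 130/502 ≈ 0.258964.
d = −(3/4) ln(1 − 4p/3) = −0.75 ln(1 − 0.345285) = −0.75 ln(0.654715)
  = −0.75 × (-0.423555) = 0.317666 substitutions/site.

0.318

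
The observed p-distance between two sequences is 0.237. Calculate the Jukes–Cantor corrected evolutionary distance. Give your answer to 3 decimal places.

0.285

d = −(3/4) ln(1 − 4p/3) = −0.75 ln(1 − 0.316) = −0.75 ln(0.684)
  = −0.75 × (-0.379797) = 0.284848 substitutions/site.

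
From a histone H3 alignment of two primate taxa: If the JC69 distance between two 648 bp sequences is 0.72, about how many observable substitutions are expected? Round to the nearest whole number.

Invert JC69: p = (3/4)(1 − e^(−4d/3)) = 0.75 × (1 − e^(-0.96)) = 0.75 × (1 − 0.382893) = 0.462830.
Expected differing sites = pL ≈ 0.462830 × 648 = 299.91384 ≈ 300.

300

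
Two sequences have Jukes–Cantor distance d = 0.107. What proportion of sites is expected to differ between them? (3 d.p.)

p = (3/4)(1 − e^(−4d/3)) = 0.75 × (1 − e^(-0.142667)) = 0.75 × (1 − 0.867043) = 0.099718.

0.100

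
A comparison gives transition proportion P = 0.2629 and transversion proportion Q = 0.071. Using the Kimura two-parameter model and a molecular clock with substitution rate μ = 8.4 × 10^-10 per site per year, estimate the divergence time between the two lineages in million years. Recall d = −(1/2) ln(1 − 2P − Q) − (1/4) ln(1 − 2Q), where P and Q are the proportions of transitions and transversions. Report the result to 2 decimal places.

293.12

Under the Kimura two-parameter model, d = −½ ln(1 − 2P − Q) − ¼ ln(1 − 2Q).
1 − 2P − Q = 0.4032, giving −½ ln(0.4032) = 0.454161.
1 − 2Q = 0.858, giving −¼ ln(0.858) = 0.038288.
d = 0.454161 + 0.038288 = 0.492449.
Under a molecular clock d = 2μt, so t = d/(2μ) = 0.492449 / (2 × 8.4 × 10^-10) = 293.12 million years.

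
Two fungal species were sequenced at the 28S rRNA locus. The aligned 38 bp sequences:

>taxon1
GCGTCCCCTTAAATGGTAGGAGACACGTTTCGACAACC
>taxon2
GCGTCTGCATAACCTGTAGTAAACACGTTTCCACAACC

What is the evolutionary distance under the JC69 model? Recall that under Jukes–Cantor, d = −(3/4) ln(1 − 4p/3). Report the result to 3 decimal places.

The sequences differ at 9 of 38 sites (6, 7, 9, 13, 14, 15, 20, 22, 32), so p = 9/38 ≈ 0.236842.
d = −(3/4) ln(1 − 4p/3) = −0.75 ln(1 − 0.315789) = −0.75 ln(0.684211)
  = −0.75 × (-0.379489) = 0.284617 substitutions/site.

0.285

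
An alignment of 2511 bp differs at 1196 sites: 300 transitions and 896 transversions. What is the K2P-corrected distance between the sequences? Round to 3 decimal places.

0.766

P = 300/2511 ≈ 0.119474 and Q = 896/2511 ≈ 0.35683.
Under the Kimura two-parameter model, d = −½ ln(1 − 2P − Q) − ¼ ln(1 − 2Q).
1 − 2P − Q = 0.404222, giving −½ ln(0.404222) = 0.452896.
1 − 2Q = 0.28634, giving −¼ ln(0.28634) = 0.312644.
d = 0.452896 + 0.312644 = 0.765540.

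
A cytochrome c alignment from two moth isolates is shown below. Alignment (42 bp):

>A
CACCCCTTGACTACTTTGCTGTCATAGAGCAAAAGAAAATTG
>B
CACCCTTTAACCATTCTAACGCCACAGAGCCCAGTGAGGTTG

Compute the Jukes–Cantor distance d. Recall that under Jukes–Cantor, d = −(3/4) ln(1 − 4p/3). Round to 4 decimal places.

0.5819

The sequences differ at 17 of 42 sites, so p = 17/42 ≈ 0.404762.
d = −(3/4) ln(1 − 4p/3) = −0.75 ln(1 − 0.539683) = −0.75 ln(0.460317)
  = −0.75 × (-0.775840) = 0.581880 substitutions/site.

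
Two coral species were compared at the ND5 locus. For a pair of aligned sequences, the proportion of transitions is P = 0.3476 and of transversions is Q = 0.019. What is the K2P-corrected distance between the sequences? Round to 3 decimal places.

0.636

Under the Kimura two-parameter model, d = −½ ln(1 − 2P − Q) − ¼ ln(1 − 2Q).
1 − 2P − Q = 0.2858, giving −½ ln(0.2858) = 0.626232.
1 − 2Q = 0.962, giving −¼ ln(0.962) = 0.009685.
d = 0.626232 + 0.009685 = 0.635917.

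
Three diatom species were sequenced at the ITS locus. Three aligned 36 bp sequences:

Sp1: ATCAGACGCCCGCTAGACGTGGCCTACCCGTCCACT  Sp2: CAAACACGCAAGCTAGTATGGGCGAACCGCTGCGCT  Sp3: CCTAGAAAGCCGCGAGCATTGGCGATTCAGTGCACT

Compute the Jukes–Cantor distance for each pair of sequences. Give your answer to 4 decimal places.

Sp1–Sp2: 16/36 sites differ → p ≈ 0.444444, d = −0.75 ln(1 − 0.592592) = 0.673455 ≈ 0.6735.
Sp1–Sp3: 16/36 sites differ → p ≈ 0.444444, d = −0.75 ln(1 − 0.592592) = 0.673455 ≈ 0.6735.
Sp2–Sp3: 16/36 sites differ → p ≈ 0.444444, d = −0.75 ln(1 − 0.592592) = 0.673455 ≈ 0.6735.

d(Sp1,Sp2) = 0.6735, d(Sp1,Sp3) = 0.6735, d(Sp2,Sp3) = 0.6735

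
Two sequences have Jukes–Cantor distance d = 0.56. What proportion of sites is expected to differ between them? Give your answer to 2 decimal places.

0.39

p = (3/4)(1 − e^(−4d/3)) = 0.75 × (1 − e^(-0.746667)) = 0.75 × (1 − 0.473944) = 0.394542.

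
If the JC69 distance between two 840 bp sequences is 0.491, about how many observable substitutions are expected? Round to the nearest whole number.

303

Invert JC69: p = (3/4)(1 − e^(−4d/3)) = 0.75 × (1 − e^(-0.654667)) = 0.75 × (1 − 0.519615) = 0.360289.
Expected differing sites = pL ≈ 0.360289 × 840 = 302.64276 ≈ 303.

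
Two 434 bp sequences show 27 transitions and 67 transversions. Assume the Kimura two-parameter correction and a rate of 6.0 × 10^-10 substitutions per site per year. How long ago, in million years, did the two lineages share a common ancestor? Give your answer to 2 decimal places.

P = 27/434 ≈ 0.062212 and Q = 67/434 ≈ 0.154378.
Under the Kimura two-parameter model, d = −½ ln(1 − 2P − Q) − ¼ ln(1 − 2Q).
1 − 2P − Q = 0.721198, giving −½ ln(0.721198) = 0.163421.
1 − 2Q = 0.691244, giving −¼ ln(0.691244) = 0.092316.
d = 0.163421 + 0.092316 = 0.255737.
Under a molecular clock d = 2μt, so t = d/(2μ) = 0.255737 / (2 × 6.0 × 10^-10) = 213.11 million years.

213.11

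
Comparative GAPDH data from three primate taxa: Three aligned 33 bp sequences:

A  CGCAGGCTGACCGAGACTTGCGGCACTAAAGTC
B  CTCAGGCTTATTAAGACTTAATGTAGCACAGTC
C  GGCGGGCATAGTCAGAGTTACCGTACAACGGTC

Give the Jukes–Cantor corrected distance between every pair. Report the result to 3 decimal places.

A–B: 12/33 sites differ → p ≈ 0.363636, d = −0.75 ln(1 − 0.484848) = 0.497470 ≈ 0.497.
A–C: 14/33 sites differ → p ≈ 0.424242, d = −0.75 ln(1 − 0.565656) = 0.625439 ≈ 0.625.
B–C: 12/33 sites differ → p ≈ 0.363636, d = −0.75 ln(1 − 0.484848) = 0.497470 ≈ 0.497.

d(A,B) = 0.497, d(A,C) = 0.625, d(B,C) = 0.497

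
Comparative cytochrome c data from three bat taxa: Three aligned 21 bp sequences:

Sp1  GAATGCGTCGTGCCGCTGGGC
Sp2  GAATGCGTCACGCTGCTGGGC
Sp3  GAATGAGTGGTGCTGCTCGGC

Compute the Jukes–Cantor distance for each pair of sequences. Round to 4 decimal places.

d(Sp1,Sp2) = 0.1585, d(Sp1,Sp3) = 0.2197, d(Sp2,Sp3) = 0.2865

Sp1–Sp2: 3/21 sites differ → p ≈ 0.142857, d = −0.75 ln(1 − 0.190476) = 0.158482 ≈ 0.1585.
Sp1–Sp3: 4/21 sites differ → p ≈ 0.190476, d = −0.75 ln(1 − 0.253968) = 0.219740 ≈ 0.2197.
Sp2–Sp3: 5/21 sites differ → p ≈ 0.238095, d = −0.75 ln(1 − 0.31746) = 0.286451 ≈ 0.2865.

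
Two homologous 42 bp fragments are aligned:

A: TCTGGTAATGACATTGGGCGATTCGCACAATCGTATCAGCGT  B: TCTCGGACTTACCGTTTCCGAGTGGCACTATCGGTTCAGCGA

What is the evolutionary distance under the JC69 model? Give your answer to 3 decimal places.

0.485

The sequences differ at 15 of 42 sites, so p = 15/42 ≈ 0.357143.
d = −(3/4) ln(1 − 4p/3) = −0.75 ln(1 − 0.476191) = −0.75 ln(0.523809)
  = −0.75 × (-0.646628) = 0.484971 substitutions/site.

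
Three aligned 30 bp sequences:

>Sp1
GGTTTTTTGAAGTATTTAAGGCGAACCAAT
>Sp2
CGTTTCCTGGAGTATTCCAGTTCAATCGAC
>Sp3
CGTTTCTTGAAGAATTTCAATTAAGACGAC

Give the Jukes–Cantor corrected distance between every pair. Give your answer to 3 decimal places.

d(Sp1,Sp2) = 0.572, d(Sp1,Sp3) = 0.572, d(Sp2,Sp3) = 0.330

Sp1–Sp2: 12/30 sites differ → p = 0.4, d = −0.75 ln(1 − 0.533333) = 0.571605 ≈ 0.572.
Sp1–Sp3: 12/30 sites differ → p = 0.4, d = −0.75 ln(1 − 0.533333) = 0.571605 ≈ 0.572.
Sp2–Sp3: 8/30 sites differ → p ≈ 0.266667, d = −0.75 ln(1 − 0.355556) = 0.329526 ≈ 0.330.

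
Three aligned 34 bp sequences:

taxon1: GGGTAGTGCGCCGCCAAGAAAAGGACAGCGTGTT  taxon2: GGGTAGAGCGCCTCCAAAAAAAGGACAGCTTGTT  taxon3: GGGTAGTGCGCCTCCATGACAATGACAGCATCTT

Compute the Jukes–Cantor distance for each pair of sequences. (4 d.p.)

taxon1–taxon2: 4/34 sites differ → p ≈ 0.117647, d = −0.75 ln(1 − 0.156863) = 0.127969 ≈ 0.1280.
taxon1–taxon3: 6/34 sites differ → p ≈ 0.176471, d = −0.75 ln(1 − 0.235295) = 0.201199 ≈ 0.2012.
taxon2–taxon3: 7/34 sites differ → p ≈ 0.205882, d = −0.75 ln(1 − 0.274509) = 0.240680 ≈ 0.2407.

d(taxon1,taxon2) = 0.1280, d(taxon1,taxon3) = 0.2012, d(taxon2,taxon3) = 0.2407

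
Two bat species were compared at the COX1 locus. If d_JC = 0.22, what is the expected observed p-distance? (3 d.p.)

0.191

p = (3/4)(1 − e^(−4d/3)) = 0.75 × (1 − e^(-0.293333)) = 0.75 × (1 − 0.745774) = 0.190670.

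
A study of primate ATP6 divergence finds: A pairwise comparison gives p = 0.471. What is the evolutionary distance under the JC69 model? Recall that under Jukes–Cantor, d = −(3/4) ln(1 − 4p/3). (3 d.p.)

0.742

d = −(3/4) ln(1 − 4p/3) = −0.75 ln(1 − 0.628) = −0.75 ln(0.372)
  = −0.75 × (-0.988861) = 0.741646 substitutions/site.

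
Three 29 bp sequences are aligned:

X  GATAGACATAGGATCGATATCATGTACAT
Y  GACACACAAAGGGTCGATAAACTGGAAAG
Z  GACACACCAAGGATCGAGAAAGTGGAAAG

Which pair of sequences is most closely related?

Y and Z

X–Y: 10/29 differ, p = 0.345, d = 0.462.
X–Z: 11/29 differ, p = 0.379, d = 0.529.
Y–Z: 4/29 differ, p = 0.138, d = 0.152.
The smallest distance is between Y and Z.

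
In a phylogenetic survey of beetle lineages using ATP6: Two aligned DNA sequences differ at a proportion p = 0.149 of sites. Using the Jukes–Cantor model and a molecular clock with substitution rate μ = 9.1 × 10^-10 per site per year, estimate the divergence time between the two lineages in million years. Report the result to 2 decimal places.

91.27

d = −(3/4) ln(1 − 4p/3) = −0.75 ln(1 − 0.198667) = −0.75 ln(0.801333)
  = −0.75 × (-0.221479) = 0.166109 substitutions/site.
Under a molecular clock d = 2μt, so t = d/(2μ) = 0.166109 / (2 × 9.1 × 10^-10) = 91.27 million years.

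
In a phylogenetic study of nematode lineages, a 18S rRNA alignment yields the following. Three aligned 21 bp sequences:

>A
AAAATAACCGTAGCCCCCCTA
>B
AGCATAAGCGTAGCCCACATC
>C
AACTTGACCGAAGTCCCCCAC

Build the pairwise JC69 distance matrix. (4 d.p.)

A–B: 6/21 sites differ → p ≈ 0.285714, d = −0.75 ln(1 − 0.380952) = 0.359679 ≈ 0.3597.
A–C: 7/21 sites differ → p ≈ 0.333333, d = −0.75 ln(1 − 0.444444) = 0.440839 ≈ 0.4408.
B–C: 9/21 sites differ → p ≈ 0.428571, d = −0.75 ln(1 − 0.571428) = 0.635472 ≈ 0.6355.

d(A,B) = 0.3597, d(A,C) = 0.4408, d(B,C) = 0.6355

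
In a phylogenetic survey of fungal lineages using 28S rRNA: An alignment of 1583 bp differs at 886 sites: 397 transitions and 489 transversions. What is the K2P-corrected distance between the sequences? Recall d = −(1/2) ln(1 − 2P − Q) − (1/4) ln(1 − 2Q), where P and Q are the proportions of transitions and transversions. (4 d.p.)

P = 397/1583 ≈ 0.25079 and Q = 489/1583 ≈ 0.308907.
Under the Kimura two-parameter model, d = −½ ln(1 − 2P − Q) − ¼ ln(1 − 2Q).
1 − 2P − Q = 0.189513, giving −½ ln(0.189513) = 0.831649.
1 − 2Q = 0.382186, giving −¼ ln(0.382186) = 0.240462.
d = 0.831649 + 0.240462 = 1.072111.

1.0721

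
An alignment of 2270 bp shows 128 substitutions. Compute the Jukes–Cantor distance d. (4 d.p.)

0.0586

p = 128/2270 ≈ 0.056388.
d = −(3/4) ln(1 − 4p/3) = −0.75 ln(1 − 0.075184) = −0.75 ln(0.924816)
  = −0.75 × (-0.078160) = 0.058620 substitutions/site.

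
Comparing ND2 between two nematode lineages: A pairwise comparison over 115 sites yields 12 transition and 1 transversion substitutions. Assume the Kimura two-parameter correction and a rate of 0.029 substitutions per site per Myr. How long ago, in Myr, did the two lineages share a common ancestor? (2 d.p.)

2.19

P = 12/115 ≈ 0.104348 and Q = 1/115 ≈ 0.008696.
Under the Kimura two-parameter model, d = −½ ln(1 − 2P − Q) − ¼ ln(1 − 2Q).
1 − 2P − Q = 0.782608, giving −½ ln(0.782608) = 0.122562.
1 − 2Q = 0.982608, giving −¼ ln(0.982608) = 0.004386.
d = 0.122562 + 0.004386 = 0.126948.
Under a molecular clock d = 2μt, so t = d/(2μ) = 0.126948 / (2 × 0.029) = 2.19 Myr.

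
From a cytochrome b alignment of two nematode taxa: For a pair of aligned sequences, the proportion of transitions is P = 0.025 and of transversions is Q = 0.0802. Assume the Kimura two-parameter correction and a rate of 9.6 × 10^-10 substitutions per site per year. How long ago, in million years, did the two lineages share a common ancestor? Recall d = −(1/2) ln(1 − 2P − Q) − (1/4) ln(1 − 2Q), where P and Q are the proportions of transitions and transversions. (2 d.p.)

59.09

Under the Kimura two-parameter model, d = −½ ln(1 − 2P − Q) − ¼ ln(1 − 2Q).
1 − 2P − Q = 0.8698, giving −½ ln(0.8698) = 0.069746.
1 − 2Q = 0.8396, giving −¼ ln(0.8396) = 0.043707.
d = 0.069746 + 0.043707 = 0.113453.
Under a molecular clock d = 2μt, so t = d/(2μ) = 0.113453 / (2 × 9.6 × 10^-10) = 59.09 million years.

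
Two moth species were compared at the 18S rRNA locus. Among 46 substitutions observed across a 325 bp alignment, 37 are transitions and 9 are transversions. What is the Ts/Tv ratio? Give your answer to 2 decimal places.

R = 37/9 = 4.111111… ≈ 4.11 (to 2 d.p.).

4.11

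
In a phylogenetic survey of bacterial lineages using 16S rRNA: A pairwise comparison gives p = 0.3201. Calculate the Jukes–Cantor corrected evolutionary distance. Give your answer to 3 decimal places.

d = −(3/4) ln(1 − 4p/3) = −0.75 ln(1 − 0.4268) = −0.75 ln(0.5732)
  = −0.75 × (-0.556521) = 0.417391 substitutions/site.

0.417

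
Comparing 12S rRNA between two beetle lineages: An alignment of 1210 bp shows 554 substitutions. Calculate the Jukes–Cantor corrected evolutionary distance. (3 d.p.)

p = 554/1210 ≈ 0.457851.
d = −(3/4) ln(1 − 4p/3) = −0.75 ln(1 − 0.610468) = −0.75 ln(0.389532)
  = −0.75 × (-0.942809) = 0.707107 substitutions/site.

0.707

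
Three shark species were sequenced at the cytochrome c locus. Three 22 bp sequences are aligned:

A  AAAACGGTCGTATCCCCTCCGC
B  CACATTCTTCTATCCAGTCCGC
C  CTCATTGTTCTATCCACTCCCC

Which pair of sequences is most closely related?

A–B: 9/22 differ, p = 0.409, d = 0.591.
A–C: 9/22 differ, p = 0.409, d = 0.591.
B–C: 4/22 differ, p = 0.182, d = 0.208.
The smallest distance is between B and C.

B and C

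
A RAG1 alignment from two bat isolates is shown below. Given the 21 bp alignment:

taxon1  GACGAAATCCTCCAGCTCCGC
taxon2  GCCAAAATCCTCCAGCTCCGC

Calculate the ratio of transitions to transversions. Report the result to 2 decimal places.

Transitions are A↔G and C↔T; transversions are all other mismatches.
Transitions: 1. Transversions: 1.
R = 1/1 = 1.00.

1.00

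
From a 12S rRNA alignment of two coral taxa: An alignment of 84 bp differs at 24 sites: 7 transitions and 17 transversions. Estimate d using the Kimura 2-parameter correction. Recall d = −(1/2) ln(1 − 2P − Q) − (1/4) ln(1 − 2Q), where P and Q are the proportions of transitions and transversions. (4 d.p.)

0.3600

P = 7/84 ≈ 0.083333 and Q = 17/84 ≈ 0.202381.
Under the Kimura two-parameter model, d = −½ ln(1 − 2P − Q) − ¼ ln(1 − 2Q).
1 − 2P − Q = 0.630953, giving −½ ln(0.630953) = 0.230262.
1 − 2Q = 0.595238, giving −¼ ln(0.595238) = 0.129698.
d = 0.230262 + 0.129698 = 0.359960.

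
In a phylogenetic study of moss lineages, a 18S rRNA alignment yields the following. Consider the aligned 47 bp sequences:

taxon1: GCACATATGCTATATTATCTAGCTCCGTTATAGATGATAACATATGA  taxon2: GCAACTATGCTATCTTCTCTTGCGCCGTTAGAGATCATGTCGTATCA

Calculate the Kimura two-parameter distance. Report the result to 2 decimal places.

0.32

Of 47 sites, 2 differences are transitions and 10 are transversions, so P = 2/47 ≈ 0.042553 and Q = 10/47 ≈ 0.212766.
Under the Kimura two-parameter model, d = −½ ln(1 − 2P − Q) − ¼ ln(1 − 2Q).
1 − 2P − Q = 0.702128, giving −½ ln(0.702128) = 0.176820.
1 − 2Q = 0.574468, giving −¼ ln(0.574468) = 0.138578.
d = 0.176820 + 0.138578 = 0.315398.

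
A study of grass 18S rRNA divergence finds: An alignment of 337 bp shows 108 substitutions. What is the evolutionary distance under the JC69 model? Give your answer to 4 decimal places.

p = 108/337 ≈ 0.320475.
d = −(3/4) ln(1 − 4p/3) = −0.75 ln(1 − 0.4273) = −0.75 ln(0.5727)
  = −0.75 × (-0.557393) = 0.418045 substitutions/site.

0.4180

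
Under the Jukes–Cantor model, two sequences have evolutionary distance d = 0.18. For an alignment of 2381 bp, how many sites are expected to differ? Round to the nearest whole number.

Invert JC69: p = (3/4)(1 − e^(−4d/3)) = 0.75 × (1 − e^(-0.24)) = 0.75 × (1 − 0.786628) = 0.160029.
Expected differing sites = pL ≈ 0.160029 × 2381 = 381.029049 ≈ 381.

381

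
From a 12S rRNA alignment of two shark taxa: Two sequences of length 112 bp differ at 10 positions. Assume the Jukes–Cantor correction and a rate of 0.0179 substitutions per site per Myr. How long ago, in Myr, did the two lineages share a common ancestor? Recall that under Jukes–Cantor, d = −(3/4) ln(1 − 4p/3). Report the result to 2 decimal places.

2.66

p = 10/112 ≈ 0.089286.
d = −(3/4) ln(1 − 4p/3) = −0.75 ln(1 − 0.119048) = −0.75 ln(0.880952)
  = −0.75 × (-0.126752) = 0.095064 substitutions/site.
Under a molecular clock d = 2μt, so t = d/(2μ) = 0.095064 / (2 × 0.0179) = 2.66 Myr.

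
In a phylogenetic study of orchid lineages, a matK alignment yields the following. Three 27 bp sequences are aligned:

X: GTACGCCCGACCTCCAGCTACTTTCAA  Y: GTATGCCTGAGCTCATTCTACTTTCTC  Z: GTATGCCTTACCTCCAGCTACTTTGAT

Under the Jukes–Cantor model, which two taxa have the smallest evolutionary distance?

X–Y: 8/27 differ, p = 0.296, d = 0.377.
X–Z: 5/27 differ, p = 0.185, d = 0.213.
Y–Z: 8/27 differ, p = 0.296, d = 0.377.
The smallest distance is between X and Z.

X and Z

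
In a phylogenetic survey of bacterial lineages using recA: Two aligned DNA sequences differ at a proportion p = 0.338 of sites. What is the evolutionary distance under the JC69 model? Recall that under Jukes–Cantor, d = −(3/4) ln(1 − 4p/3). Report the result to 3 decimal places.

d = −(3/4) ln(1 − 4p/3) = −0.75 ln(1 − 0.450667) = −0.75 ln(0.549333)
  = −0.75 × (-0.599050) = 0.449288 substitutions/site.

0.449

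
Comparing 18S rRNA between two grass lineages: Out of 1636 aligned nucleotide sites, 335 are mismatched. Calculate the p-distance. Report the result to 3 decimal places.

p = 335/1636 = 0.204767… ≈ 0.205 (to 3 d.p.).

0.205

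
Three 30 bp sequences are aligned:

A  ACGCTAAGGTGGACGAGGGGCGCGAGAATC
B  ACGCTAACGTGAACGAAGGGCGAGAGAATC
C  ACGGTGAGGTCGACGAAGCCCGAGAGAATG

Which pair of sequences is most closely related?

A and B

A–B: 4/30 differ, p = 0.133, d = 0.147.
A–C: 8/30 differ, p = 0.267, d = 0.330.
B–C: 8/30 differ, p = 0.267, d = 0.330.
The smallest distance is between A and B.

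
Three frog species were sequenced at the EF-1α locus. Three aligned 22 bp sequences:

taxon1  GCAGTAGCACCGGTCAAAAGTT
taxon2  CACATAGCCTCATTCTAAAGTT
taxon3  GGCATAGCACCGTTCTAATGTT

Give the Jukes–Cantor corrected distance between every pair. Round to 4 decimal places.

taxon1–taxon2: 9/22 sites differ → p ≈ 0.409091, d = −0.75 ln(1 − 0.545455) = 0.591344 ≈ 0.5913.
taxon1–taxon3: 6/22 sites differ → p ≈ 0.272727, d = −0.75 ln(1 − 0.363636) = 0.338988 ≈ 0.3390.
taxon2–taxon3: 6/22 sites differ → p ≈ 0.272727, d = −0.75 ln(1 − 0.363636) = 0.338988 ≈ 0.3390.

d(taxon1,taxon2) = 0.5913, d(taxon1,taxon3) = 0.3390, d(taxon2,taxon3) = 0.3390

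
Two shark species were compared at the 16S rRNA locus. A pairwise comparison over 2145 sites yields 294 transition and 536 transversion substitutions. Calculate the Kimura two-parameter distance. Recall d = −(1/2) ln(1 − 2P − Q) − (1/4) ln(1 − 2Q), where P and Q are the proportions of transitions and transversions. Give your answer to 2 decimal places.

0.54

P = 294/2145 ≈ 0.137063 and Q = 536/2145 ≈ 0.249883.
Under the Kimura two-parameter model, d = −½ ln(1 − 2P − Q) − ¼ ln(1 − 2Q).
1 − 2P − Q = 0.475991, giving −½ ln(0.475991) = 0.371178.
1 − 2Q = 0.500234, giving −¼ ln(0.500234) = 0.173170.
d = 0.371178 + 0.173170 = 0.544348.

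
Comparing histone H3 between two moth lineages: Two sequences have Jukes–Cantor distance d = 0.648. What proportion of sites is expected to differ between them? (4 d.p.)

0.4339

p = (3/4)(1 − e^(−4d/3)) = 0.75 × (1 − e^(-0.864)) = 0.75 × (1 − 0.421473) = 0.433895.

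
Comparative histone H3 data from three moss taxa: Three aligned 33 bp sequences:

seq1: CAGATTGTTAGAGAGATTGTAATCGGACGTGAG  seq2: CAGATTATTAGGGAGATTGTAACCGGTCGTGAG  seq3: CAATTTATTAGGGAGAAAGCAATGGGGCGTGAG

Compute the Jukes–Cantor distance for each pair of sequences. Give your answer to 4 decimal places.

seq1–seq2: 4/33 sites differ → p ≈ 0.121212, d = −0.75 ln(1 − 0.161616) = 0.132209 ≈ 0.1322.
seq1–seq3: 9/33 sites differ → p ≈ 0.272727, d = −0.75 ln(1 − 0.363636) = 0.338988 ≈ 0.3390.
seq2–seq3: 8/33 sites differ → p ≈ 0.242424, d = −0.75 ln(1 − 0.323232) = 0.292820 ≈ 0.2928.

d(seq1,seq2) = 0.1322, d(seq1,seq3) = 0.3390, d(seq2,seq3) = 0.2928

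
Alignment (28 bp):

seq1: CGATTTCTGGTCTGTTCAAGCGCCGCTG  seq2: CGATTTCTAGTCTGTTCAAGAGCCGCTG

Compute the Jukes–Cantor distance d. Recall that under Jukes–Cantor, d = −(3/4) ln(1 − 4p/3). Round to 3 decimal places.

The sequences differ at 2 of 28 sites (9, 21), so p = 2/28 ≈ 0.071429.
d = −(3/4) ln(1 − 4p/3) = −0.75 ln(1 − 0.095239) = −0.75 ln(0.904761)
  = −0.75 × (-0.100084) = 0.075063 substitutions/site.

0.075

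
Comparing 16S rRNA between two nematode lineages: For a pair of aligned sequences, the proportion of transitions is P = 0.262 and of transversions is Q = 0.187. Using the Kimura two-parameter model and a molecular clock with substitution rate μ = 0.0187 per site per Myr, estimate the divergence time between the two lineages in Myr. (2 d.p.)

19.73

Under the Kimura two-parameter model, d = −½ ln(1 − 2P − Q) − ¼ ln(1 − 2Q).
1 − 2P − Q = 0.289, giving −½ ln(0.289) = 0.620664.
1 − 2Q = 0.626, giving −¼ ln(0.626) = 0.117101.
d = 0.620664 + 0.117101 = 0.737765.
Under a molecular clock d = 2μt, so t = d/(2μ) = 0.737765 / (2 × 0.0187) = 19.73 Myr.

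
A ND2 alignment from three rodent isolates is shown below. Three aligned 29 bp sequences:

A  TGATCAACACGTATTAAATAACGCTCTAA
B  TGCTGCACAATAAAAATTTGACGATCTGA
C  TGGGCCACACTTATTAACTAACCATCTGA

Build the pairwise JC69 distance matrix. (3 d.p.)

d(A,B) = 0.683, d(A,C) = 0.344, d(B,C) = 0.529

A–B: 13/29 sites differ → p ≈ 0.448276, d = −0.75 ln(1 − 0.597701) = 0.682920 ≈ 0.683.
A–C: 8/29 sites differ → p ≈ 0.275862, d = −0.75 ln(1 − 0.367816) = 0.343931 ≈ 0.344.
B–C: 11/29 sites differ → p ≈ 0.37931, d = −0.75 ln(1 − 0.505747) = 0.528531 ≈ 0.529.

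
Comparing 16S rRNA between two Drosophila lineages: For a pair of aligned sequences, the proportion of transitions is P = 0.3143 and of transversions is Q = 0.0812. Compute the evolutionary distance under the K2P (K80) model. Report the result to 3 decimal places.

Under the Kimura two-parameter model, d = −½ ln(1 − 2P − Q) − ¼ ln(1 − 2Q).
1 − 2P − Q = 0.2902, giving −½ ln(0.2902) = 0.618592.
1 − 2Q = 0.8376, giving −¼ ln(0.8376) = 0.044304.
d = 0.618592 + 0.044304 = 0.662896.

0.663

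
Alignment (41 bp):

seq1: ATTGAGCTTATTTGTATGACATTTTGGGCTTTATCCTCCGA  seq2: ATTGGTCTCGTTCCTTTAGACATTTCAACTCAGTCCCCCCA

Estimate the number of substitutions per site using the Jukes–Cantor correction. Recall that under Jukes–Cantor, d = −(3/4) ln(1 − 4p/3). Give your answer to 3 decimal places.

0.788

The sequences differ at 20 of 41 sites, so p = 20/41 ≈ 0.487805.
d = −(3/4) ln(1 − 4p/3) = −0.75 ln(1 − 0.650407) = −0.75 ln(0.349593)
  = −0.75 × (-1.050986) = 0.788240 substitutions/site.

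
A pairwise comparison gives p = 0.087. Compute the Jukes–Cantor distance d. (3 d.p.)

0.092

d = −(3/4) ln(1 − 4p/3) = −0.75 ln(1 − 0.116) = −0.75 ln(0.884)
  = −0.75 × (-0.123298) = 0.092474 substitutions/site.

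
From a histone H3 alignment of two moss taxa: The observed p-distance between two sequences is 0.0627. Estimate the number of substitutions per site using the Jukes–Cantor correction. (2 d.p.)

d = −(3/4) ln(1 − 4p/3) = −0.75 ln(1 − 0.0836) = −0.75 ln(0.9164)
  = −0.75 × (-0.087302) = 0.065477 substitutions/site.

0.07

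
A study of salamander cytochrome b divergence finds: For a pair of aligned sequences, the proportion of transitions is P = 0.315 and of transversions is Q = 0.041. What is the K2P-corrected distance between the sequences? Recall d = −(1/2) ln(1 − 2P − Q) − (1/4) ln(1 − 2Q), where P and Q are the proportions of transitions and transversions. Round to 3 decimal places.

0.577

Under the Kimura two-parameter model, d = −½ ln(1 − 2P − Q) − ¼ ln(1 − 2Q).
1 − 2P − Q = 0.329, giving −½ ln(0.329) = 0.555849.
1 − 2Q = 0.918, giving −¼ ln(0.918) = 0.021389.
d = 0.555849 + 0.021389 = 0.577238.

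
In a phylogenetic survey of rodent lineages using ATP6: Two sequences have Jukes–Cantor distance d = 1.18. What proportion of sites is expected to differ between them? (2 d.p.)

0.59

p = (3/4)(1 − e^(−4d/3)) = 0.75 × (1 − e^(-1.573333)) = 0.75 × (1 − 0.207353) = 0.594485.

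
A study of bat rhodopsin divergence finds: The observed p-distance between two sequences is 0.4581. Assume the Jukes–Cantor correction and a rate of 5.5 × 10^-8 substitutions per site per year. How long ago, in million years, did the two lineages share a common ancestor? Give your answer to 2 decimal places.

6.43

d = −(3/4) ln(1 − 4p/3) = −0.75 ln(1 − 0.6108) = −0.75 ln(0.3892)
  = −0.75 × (-0.943662) = 0.707747 substitutions/site.
Under a molecular clock d = 2μt, so t = d/(2μ) = 0.707747 / (2 × 5.5 × 10^-8) = 6.43 million years.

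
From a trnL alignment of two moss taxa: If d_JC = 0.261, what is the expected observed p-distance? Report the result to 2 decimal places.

p = (3/4)(1 − e^(−4d/3)) = 0.75 × (1 − e^(-0.348)) = 0.75 × (1 − 0.706099) = 0.220426.

0.22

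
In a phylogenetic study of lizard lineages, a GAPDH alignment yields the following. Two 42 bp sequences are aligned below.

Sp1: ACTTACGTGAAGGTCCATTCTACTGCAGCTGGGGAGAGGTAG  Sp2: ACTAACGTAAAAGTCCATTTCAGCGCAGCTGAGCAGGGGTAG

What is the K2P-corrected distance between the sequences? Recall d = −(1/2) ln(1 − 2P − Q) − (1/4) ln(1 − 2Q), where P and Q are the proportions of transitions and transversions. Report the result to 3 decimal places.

0.298

Of 42 sites, 7 differences are transitions and 3 are transversions, so P = 7/42 ≈ 0.166667 and Q = 3/42 ≈ 0.071429.
Under the Kimura two-parameter model, d = −½ ln(1 − 2P − Q) − ¼ ln(1 − 2Q).
1 − 2P − Q = 0.595237, giving −½ ln(0.595237) = 0.259398.
1 − 2Q = 0.857142, giving −¼ ln(0.857142) = 0.038538.
d = 0.259398 + 0.038538 = 0.297936.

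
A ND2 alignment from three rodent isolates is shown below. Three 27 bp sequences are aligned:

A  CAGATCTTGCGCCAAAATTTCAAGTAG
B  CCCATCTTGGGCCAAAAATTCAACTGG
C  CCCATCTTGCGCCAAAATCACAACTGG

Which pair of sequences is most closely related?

B and C

A–B: 6/27 differ, p = 0.222, d = 0.264.
A–C: 6/27 differ, p = 0.222, d = 0.264.
B–C: 4/27 differ, p = 0.148, d = 0.165.
The smallest distance is between B and C.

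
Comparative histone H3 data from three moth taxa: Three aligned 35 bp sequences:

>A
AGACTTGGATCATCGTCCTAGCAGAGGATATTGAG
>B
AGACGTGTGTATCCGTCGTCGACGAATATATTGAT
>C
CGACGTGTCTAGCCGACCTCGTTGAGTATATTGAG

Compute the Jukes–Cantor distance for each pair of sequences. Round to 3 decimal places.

d(A,B) = 0.513, d(A,C) = 0.458, d(B,C) = 0.315

A–B: 13/35 sites differ → p ≈ 0.371429, d = −0.75 ln(1 − 0.495239) = 0.512753 ≈ 0.513.
A–C: 12/35 sites differ → p ≈ 0.342857, d = −0.75 ln(1 − 0.457143) = 0.458182 ≈ 0.458.
B–C: 9/35 sites differ → p ≈ 0.257143, d = −0.75 ln(1 − 0.342857) = 0.314890 ≈ 0.315.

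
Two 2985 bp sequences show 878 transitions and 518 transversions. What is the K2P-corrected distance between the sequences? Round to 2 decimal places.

P = 878/2985 ≈ 0.294137 and Q = 518/2985 ≈ 0.173534.
Under the Kimura two-parameter model, d = −½ ln(1 − 2P − Q) − ¼ ln(1 − 2Q).
1 − 2P − Q = 0.238192, giving −½ ln(0.238192) = 0.717339.
1 − 2Q = 0.652932, giving −¼ ln(0.652932) = 0.106571.
d = 0.717339 + 0.106571 = 0.823910.

0.82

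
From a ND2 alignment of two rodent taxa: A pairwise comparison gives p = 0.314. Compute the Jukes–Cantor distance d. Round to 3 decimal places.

0.407

d = −(3/4) ln(1 − 4p/3) = −0.75 ln(1 − 0.418667) = −0.75 ln(0.581333)
  = −0.75 × (-0.542432) = 0.406824 substitutions/site.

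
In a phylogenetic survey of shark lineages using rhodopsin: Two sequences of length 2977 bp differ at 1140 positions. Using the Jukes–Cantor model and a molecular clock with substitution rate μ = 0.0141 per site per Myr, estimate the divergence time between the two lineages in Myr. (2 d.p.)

19.00

p = 1140/2977 ≈ 0.382936.
d = −(3/4) ln(1 − 4p/3) = −0.75 ln(1 − 0.510581) = −0.75 ln(0.489419)
  = −0.75 × (-0.714536) = 0.535902 substitutions/site.
Under a molecular clock d = 2μt, so t = d/(2μ) = 0.535902 / (2 × 0.0141) = 19.00 Myr.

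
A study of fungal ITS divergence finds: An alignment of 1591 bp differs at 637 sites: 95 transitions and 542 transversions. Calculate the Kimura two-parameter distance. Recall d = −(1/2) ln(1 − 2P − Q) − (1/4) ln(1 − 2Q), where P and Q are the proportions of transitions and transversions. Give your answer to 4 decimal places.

0.5941

P = 95/1591 ≈ 0.059711 and Q = 542/1591 ≈ 0.340666.
Under the Kimura two-parameter model, d = −½ ln(1 − 2P − Q) − ¼ ln(1 − 2Q).
1 − 2P − Q = 0.539912, giving −½ ln(0.539912) = 0.308175.
1 − 2Q = 0.318668, giving −¼ ln(0.318668) = 0.285901.
d = 0.308175 + 0.285901 = 0.594076.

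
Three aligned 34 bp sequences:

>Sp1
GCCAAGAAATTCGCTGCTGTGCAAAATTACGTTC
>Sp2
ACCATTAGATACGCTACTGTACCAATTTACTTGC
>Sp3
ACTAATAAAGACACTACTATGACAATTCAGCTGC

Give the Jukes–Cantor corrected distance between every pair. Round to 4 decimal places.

Sp1–Sp2: 11/34 sites differ → p ≈ 0.323529, d = −0.75 ln(1 − 0.431372) = 0.423397 ≈ 0.4234.
Sp1–Sp3: 15/34 sites differ → p ≈ 0.441176, d = −0.75 ln(1 − 0.588235) = 0.665477 ≈ 0.6655.
Sp2–Sp3: 11/34 sites differ → p ≈ 0.323529, d = −0.75 ln(1 − 0.431372) = 0.423397 ≈ 0.4234.

d(Sp1,Sp2) = 0.4234, d(Sp1,Sp3) = 0.6655, d(Sp2,Sp3) = 0.4234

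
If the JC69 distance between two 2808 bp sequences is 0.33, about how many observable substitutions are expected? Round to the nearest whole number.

Invert JC69: p = (3/4)(1 − e^(−4d/3)) = 0.75 × (1 − e^(-0.44)) = 0.75 × (1 − 0.644036) = 0.266973.
Expected differing sites = pL ≈ 0.266973 × 2808 = 749.660184 ≈ 750.

750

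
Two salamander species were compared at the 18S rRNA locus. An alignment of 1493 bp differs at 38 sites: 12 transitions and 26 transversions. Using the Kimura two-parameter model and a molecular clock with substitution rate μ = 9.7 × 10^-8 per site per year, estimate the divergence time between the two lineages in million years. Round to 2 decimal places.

P = 12/1493 ≈ 0.008038 and Q = 26/1493 ≈ 0.017415.
Under the Kimura two-parameter model, d = −½ ln(1 − 2P − Q) − ¼ ln(1 − 2Q).
1 − 2P − Q = 0.966509, giving −½ ln(0.966509) = 0.017032.
1 − 2Q = 0.96517, giving −¼ ln(0.96517) = 0.008863.
d = 0.017032 + 0.008863 = 0.025895.
Under a molecular clock d = 2μt, so t = d/(2μ) = 0.025895 / (2 × 9.7 × 10^-8) = 0.13 million years.

0.13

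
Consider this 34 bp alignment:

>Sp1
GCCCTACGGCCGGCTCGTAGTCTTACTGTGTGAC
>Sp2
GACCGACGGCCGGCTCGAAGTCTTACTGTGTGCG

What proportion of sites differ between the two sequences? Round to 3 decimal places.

0.147

The sequences differ at 5 of 34 positions (sites 2, 5, 18, 33, 34).
p = 5/34 = 0.147058… ≈ 0.147 (to 3 d.p.).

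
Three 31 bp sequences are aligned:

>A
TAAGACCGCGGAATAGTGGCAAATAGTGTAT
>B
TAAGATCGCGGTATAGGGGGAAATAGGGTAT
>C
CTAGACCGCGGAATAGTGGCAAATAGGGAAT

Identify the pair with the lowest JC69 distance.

A and C

A–B: 5/31 differ, p = 0.161, d = 0.182.
A–C: 4/31 differ, p = 0.129, d = 0.142.
B–C: 7/31 differ, p = 0.226, d = 0.269.
The smallest distance is between A and C.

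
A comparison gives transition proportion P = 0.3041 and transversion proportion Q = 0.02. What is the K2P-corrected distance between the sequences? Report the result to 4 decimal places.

0.5049

Under the Kimura two-parameter model, d = −½ ln(1 − 2P − Q) − ¼ ln(1 − 2Q).
1 − 2P − Q = 0.3718, giving −½ ln(0.3718) = 0.494700.
1 − 2Q = 0.96, giving −¼ ln(0.96) = 0.010205.
d = 0.494700 + 0.010205 = 0.504905.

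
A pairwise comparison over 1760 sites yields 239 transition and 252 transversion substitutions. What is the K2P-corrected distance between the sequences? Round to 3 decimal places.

P = 239/1760 ≈ 0.135795 and Q = 252/1760 ≈ 0.143182.
Under the Kimura two-parameter model, d = −½ ln(1 − 2P − Q) − ¼ ln(1 − 2Q).
1 − 2P − Q = 0.585228, giving −½ ln(0.585228) = 0.267877.
1 − 2Q = 0.713636, giving −¼ ln(0.713636) = 0.084346.
d = 0.267877 + 0.084346 = 0.352223.

0.352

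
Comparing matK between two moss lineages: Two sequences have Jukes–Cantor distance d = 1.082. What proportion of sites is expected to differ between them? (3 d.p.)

p = (3/4)(1 − e^(−4d/3)) = 0.75 × (1 − e^(-1.442667)) = 0.75 × (1 − 0.236297) = 0.572777.

0.573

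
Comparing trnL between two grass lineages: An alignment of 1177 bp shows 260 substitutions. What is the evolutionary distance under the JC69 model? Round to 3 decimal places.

p = 260/1177 ≈ 0.220901.
d = −(3/4) ln(1 − 4p/3) = −0.75 ln(1 − 0.294535) = −0.75 ln(0.705465)
  = −0.75 × (-0.348898) = 0.261674 substitutions/site.

0.262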